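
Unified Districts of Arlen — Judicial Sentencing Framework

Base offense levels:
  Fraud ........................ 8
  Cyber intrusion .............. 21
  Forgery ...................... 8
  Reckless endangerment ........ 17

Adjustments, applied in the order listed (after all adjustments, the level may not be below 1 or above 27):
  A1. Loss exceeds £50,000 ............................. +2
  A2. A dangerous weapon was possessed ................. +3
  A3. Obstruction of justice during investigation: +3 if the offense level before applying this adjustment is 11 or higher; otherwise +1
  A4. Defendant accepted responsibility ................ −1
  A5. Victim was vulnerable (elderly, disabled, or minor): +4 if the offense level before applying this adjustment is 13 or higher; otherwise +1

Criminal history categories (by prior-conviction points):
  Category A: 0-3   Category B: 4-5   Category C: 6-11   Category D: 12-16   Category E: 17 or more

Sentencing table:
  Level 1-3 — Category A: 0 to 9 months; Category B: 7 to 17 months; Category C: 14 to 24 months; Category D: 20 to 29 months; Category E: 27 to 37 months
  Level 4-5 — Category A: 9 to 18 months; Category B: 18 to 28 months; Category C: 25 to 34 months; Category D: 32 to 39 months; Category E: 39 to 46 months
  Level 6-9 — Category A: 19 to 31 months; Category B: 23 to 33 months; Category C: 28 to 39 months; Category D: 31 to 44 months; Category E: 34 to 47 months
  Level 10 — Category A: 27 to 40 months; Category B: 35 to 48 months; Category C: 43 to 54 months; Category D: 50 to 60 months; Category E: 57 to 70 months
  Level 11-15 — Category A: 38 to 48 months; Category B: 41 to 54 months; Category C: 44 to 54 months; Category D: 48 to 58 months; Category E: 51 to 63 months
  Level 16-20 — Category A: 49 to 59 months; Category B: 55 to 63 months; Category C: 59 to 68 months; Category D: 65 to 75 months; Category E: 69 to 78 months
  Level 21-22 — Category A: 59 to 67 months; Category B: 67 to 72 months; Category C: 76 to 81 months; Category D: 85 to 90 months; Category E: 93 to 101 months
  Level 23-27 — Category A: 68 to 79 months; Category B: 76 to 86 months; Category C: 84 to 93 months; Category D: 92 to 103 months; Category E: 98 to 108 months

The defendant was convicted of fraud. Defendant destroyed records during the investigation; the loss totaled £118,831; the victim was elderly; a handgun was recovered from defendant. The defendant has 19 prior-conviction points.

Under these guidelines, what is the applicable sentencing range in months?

69-78 months

Base offense level for fraud: 8.
A1 applies: 8 + 2 = 10.
A2 applies: 10 + 3 = 13.
A3 applies (level before this adjustment is 13 ≥ 11, so +3): 13 + 3 = 16.
A4 does not apply.
A5 applies (level before this adjustment is 16 ≥ 13, so +4): 16 + 4 = 20.
Final offense level: 20.
Criminal history: 19 prior points → Category E (17+).
Level 20 falls in the 16-20 band.
Grid: Level 16-20 × Category E = 69-78 months.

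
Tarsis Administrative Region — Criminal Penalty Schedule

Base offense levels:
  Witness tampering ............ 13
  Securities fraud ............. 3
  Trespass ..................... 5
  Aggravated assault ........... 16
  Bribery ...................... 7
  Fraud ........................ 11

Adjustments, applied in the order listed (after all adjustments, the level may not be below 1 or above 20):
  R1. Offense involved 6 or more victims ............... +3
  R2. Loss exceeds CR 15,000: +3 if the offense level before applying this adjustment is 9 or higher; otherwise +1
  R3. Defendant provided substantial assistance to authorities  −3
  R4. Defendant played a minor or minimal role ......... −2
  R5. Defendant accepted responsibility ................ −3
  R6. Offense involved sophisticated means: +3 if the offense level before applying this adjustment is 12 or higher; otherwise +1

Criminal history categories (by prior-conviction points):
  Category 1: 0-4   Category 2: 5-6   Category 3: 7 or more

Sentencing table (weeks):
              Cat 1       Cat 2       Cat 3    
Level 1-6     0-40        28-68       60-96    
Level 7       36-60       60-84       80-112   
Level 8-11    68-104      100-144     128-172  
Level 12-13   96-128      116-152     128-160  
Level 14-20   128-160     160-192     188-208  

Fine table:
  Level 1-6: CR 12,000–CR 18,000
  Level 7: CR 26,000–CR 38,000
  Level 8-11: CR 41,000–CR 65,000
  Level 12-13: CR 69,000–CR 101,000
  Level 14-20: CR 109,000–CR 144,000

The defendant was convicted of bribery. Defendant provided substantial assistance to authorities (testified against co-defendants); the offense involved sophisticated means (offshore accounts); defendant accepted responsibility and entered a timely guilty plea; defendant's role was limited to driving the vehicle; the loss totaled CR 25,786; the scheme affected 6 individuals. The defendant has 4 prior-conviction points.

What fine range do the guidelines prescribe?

CR 12,000–CR 18,000

Base offense level for bribery: 7.
R1 applies: 7 + 3 = 10.
R2 applies (level before this adjustment is 10 ≥ 9, so +3): 10 + 3 = 13.
R3 applies: 13 − 3 = 10.
R4 applies: 10 − 2 = 8.
R5 applies: 8 − 3 = 5.
R6 applies (level before this adjustment is 5 < 12, so +1): 5 + 1 = 6.
Final offense level: 6.
Level 6 falls in the 1-6 band.
Fine table: Level 1-6 → CR 12,000–CR 18,000.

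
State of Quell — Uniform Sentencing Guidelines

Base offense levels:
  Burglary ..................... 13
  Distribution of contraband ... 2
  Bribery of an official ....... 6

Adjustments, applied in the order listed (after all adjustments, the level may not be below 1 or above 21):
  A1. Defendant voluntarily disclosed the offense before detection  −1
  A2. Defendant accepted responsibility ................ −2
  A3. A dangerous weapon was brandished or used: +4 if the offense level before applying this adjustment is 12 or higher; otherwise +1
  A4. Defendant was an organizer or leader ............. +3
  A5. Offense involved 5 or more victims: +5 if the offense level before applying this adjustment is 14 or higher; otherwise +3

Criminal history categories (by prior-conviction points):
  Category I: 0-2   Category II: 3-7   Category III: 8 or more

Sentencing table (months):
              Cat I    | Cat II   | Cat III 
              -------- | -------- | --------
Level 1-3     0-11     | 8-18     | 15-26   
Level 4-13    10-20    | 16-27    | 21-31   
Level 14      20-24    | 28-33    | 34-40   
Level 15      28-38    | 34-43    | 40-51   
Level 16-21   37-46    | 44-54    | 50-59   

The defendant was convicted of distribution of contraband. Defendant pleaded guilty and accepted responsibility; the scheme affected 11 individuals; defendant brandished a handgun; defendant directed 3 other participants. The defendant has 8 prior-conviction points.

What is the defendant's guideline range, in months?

Base offense level for distribution of contraband: 2.
A1 does not apply.
A2 applies: 2 − 2 = 0.
A3 applies (level before this adjustment is 0 < 12, so +1): 0 + 1 = 1.
A4 applies: 1 + 3 = 4.
A5 applies (level before this adjustment is 4 < 14, so +3): 4 + 3 = 7.
Final offense level: 7.
Criminal history: 8 prior points → Category III (8+).
Level 7 falls in the 4-13 band.
Grid: Level 4-13 × Category III = 21-31 months.

21-31 months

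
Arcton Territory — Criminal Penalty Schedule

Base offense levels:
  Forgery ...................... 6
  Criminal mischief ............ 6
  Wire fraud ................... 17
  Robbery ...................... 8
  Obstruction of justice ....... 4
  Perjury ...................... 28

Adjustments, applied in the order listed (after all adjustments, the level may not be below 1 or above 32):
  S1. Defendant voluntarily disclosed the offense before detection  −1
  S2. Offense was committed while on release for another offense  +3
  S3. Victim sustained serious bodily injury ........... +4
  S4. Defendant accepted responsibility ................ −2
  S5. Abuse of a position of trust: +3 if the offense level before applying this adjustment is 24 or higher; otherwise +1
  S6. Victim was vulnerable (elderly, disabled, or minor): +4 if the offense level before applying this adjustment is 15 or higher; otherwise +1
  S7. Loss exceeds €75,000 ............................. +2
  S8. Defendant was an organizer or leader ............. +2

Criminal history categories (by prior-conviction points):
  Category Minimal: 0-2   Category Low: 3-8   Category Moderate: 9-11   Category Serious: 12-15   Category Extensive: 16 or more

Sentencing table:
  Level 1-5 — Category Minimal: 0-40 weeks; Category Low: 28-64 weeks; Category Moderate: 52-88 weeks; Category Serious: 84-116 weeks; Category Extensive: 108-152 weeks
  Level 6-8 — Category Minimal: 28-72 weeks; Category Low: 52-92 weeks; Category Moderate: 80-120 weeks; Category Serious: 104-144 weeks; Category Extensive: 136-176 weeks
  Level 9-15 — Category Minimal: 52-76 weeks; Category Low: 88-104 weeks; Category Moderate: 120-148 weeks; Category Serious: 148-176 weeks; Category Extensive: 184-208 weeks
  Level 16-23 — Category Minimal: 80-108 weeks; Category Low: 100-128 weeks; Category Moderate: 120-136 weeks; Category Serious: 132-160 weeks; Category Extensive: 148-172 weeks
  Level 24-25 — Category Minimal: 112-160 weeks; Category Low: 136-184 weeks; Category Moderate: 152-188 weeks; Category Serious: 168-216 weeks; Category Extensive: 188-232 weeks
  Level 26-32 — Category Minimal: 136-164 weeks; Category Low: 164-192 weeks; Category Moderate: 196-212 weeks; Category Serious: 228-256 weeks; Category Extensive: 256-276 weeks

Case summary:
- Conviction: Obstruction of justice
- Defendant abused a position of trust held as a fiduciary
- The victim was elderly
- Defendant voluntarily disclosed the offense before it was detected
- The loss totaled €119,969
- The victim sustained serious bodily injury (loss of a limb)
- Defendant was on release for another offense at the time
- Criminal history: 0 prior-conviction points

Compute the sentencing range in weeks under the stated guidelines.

52-76 weeks

Base offense level for obstruction of justice: 4.
S1 applies: 4 − 1 = 3.
S2 applies: 3 + 3 = 6.
S3 applies: 6 + 4 = 10.
S5 applies (level before this adjustment is 10 < 24, so +1): 10 + 1 = 11.
S6 applies (level before this adjustment is 11 < 15, so +1): 11 + 1 = 12.
S7 applies: 12 + 2 = 14.
Final offense level: 14.
Criminal history: 0 prior points → Category Minimal (0-2).
Level 14 falls in the 9-15 band.
Grid: Level 9-15 × Category Minimal = 52-76 weeks.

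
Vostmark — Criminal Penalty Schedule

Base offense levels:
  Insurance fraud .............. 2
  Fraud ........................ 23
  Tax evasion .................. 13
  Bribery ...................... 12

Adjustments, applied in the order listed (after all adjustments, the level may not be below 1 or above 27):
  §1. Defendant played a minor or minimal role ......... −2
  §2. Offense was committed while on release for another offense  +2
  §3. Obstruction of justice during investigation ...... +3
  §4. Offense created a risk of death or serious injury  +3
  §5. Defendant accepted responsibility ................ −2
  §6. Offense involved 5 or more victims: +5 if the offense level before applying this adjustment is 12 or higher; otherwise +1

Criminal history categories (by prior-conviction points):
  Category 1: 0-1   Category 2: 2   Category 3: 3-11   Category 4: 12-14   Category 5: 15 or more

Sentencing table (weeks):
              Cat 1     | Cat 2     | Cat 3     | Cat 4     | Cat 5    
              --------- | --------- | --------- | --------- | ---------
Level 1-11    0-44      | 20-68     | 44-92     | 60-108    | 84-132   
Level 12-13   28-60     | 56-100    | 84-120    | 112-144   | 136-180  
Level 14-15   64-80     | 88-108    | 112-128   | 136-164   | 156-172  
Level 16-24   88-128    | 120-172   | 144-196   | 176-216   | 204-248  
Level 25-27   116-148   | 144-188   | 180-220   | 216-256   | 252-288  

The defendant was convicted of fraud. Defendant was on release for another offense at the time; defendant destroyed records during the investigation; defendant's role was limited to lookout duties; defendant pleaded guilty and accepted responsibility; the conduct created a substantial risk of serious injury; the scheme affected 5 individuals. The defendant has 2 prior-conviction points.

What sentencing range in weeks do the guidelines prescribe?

144-188 weeks

Base offense level for fraud: 23.
§1 applies: 23 − 2 = 21.
§2 applies: 21 + 2 = 23.
§3 applies: 23 + 3 = 26.
§4 applies: 26 + 3 = 29.
§5 applies: 29 − 2 = 27.
§6 applies (level before this adjustment is 27 ≥ 12, so +5): 27 + 5 = 32.
Level 32 exceeds the maximum of 27; capped at 27.
Final offense level: 27.
Criminal history: 2 prior points → Category 2 (2).
Level 27 falls in the 25-27 band.
Grid: Level 25-27 × Category 2 = 144-188 weeks.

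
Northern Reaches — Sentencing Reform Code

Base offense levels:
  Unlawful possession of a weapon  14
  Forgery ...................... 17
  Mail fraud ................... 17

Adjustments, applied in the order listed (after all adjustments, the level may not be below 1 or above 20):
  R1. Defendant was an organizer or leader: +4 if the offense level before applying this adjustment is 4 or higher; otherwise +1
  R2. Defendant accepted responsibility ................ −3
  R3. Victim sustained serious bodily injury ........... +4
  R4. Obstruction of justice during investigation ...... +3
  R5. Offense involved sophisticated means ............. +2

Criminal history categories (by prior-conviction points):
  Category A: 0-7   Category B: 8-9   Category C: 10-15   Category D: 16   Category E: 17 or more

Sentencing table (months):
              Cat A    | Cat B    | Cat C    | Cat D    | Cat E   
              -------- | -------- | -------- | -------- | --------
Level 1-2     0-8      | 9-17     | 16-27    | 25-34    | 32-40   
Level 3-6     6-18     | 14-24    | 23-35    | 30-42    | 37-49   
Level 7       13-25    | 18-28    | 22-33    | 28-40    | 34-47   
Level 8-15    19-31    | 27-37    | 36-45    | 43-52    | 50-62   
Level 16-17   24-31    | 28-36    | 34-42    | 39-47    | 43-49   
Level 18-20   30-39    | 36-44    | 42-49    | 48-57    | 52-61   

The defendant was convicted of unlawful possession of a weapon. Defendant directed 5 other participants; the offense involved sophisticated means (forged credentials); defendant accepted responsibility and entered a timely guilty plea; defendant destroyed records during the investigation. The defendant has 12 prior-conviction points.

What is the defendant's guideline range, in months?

Base offense level for unlawful possession of a weapon: 14.
R1 applies (level before this adjustment is 14 ≥ 4, so +4): 14 + 4 = 18.
R2 applies: 18 − 3 = 15.
R4 applies: 15 + 3 = 18.
R5 applies: 18 + 2 = 20.
Final offense level: 20.
Criminal history: 12 prior points → Category C (10-15).
Level 20 falls in the 18-20 band.
Grid: Level 18-20 × Category C = 42-49 months.

42-49 months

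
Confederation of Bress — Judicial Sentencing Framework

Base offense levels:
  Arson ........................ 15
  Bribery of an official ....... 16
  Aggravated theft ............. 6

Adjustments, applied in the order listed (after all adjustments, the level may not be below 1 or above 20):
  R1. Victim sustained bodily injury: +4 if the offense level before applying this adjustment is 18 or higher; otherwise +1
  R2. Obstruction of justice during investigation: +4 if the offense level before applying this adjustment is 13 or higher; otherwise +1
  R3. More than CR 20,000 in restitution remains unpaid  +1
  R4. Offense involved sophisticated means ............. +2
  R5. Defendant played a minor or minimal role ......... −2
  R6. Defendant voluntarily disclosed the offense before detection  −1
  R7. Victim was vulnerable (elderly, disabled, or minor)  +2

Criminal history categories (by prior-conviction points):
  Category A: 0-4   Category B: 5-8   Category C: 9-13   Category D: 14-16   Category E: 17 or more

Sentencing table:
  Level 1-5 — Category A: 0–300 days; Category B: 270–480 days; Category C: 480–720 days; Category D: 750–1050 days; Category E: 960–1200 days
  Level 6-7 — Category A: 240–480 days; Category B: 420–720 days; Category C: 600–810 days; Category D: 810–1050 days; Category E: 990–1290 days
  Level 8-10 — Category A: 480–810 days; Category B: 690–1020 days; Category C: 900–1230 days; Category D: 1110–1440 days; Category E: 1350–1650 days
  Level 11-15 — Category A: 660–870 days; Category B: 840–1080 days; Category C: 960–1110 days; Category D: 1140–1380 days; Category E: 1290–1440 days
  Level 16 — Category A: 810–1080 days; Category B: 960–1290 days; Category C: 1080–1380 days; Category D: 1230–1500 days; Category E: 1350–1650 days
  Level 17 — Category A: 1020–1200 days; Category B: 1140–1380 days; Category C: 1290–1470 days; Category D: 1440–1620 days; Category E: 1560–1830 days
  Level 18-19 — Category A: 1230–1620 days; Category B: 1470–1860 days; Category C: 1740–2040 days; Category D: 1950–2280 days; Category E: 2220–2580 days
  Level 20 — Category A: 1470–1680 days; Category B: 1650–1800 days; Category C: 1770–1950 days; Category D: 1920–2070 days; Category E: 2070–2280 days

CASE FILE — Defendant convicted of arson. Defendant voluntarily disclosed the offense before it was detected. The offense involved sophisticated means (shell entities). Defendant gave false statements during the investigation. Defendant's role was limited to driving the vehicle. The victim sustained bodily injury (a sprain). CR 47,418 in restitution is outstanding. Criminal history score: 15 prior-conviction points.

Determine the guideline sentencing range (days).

Base offense level for arson: 15.
R1 applies (level before this adjustment is 15 < 18, so +1): 15 + 1 = 16.
R2 applies (level before this adjustment is 16 ≥ 13, so +4): 16 + 4 = 20.
R3 applies: 20 + 1 = 21.
R4 applies: 21 + 2 = 23.
R5 applies: 23 − 2 = 21.
R6 applies: 21 − 1 = 20.
Final offense level: 20.
Criminal history: 15 prior points → Category D (14-16).
Level 20 falls in the 20 band.
Grid: Level 20 × Category D = 1920-2070 days.

1920-2070 days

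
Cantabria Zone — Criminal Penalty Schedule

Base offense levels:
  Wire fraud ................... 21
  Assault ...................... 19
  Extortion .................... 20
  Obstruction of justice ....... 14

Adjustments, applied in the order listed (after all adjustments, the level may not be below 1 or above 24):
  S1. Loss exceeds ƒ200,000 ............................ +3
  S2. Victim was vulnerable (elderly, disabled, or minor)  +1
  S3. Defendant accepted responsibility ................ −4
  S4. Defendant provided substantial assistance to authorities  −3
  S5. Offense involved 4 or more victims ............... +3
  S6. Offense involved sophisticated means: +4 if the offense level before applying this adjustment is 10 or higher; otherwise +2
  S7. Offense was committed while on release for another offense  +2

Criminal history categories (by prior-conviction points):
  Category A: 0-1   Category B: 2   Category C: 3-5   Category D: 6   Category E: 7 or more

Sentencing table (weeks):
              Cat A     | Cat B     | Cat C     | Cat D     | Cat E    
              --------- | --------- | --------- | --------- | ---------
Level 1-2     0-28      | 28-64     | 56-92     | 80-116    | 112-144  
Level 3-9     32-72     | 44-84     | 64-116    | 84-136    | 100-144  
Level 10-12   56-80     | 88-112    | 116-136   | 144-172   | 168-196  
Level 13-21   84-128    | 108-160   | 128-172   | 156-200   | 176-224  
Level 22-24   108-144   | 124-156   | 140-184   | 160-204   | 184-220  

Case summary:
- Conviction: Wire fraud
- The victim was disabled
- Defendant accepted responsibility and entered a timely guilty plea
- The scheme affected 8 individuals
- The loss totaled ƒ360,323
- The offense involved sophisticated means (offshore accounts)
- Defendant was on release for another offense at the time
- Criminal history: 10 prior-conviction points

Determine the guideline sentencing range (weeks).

Base offense level for wire fraud: 21.
S1 applies: 21 + 3 = 24.
S2 applies: 24 + 1 = 25.
S3 applies: 25 − 4 = 21.
S4 does not apply.
S5 applies: 21 + 3 = 24.
S6 applies (level before this adjustment is 24 ≥ 10, so +4): 24 + 4 = 28.
S7 applies: 28 + 2 = 30.
Level 30 exceeds the maximum of 24; capped at 24.
Final offense level: 24.
Criminal history: 10 prior points → Category E (7+).
Level 24 falls in the 22-24 band.
Grid: Level 22-24 × Category E = 184-220 weeks.

184-220 weeks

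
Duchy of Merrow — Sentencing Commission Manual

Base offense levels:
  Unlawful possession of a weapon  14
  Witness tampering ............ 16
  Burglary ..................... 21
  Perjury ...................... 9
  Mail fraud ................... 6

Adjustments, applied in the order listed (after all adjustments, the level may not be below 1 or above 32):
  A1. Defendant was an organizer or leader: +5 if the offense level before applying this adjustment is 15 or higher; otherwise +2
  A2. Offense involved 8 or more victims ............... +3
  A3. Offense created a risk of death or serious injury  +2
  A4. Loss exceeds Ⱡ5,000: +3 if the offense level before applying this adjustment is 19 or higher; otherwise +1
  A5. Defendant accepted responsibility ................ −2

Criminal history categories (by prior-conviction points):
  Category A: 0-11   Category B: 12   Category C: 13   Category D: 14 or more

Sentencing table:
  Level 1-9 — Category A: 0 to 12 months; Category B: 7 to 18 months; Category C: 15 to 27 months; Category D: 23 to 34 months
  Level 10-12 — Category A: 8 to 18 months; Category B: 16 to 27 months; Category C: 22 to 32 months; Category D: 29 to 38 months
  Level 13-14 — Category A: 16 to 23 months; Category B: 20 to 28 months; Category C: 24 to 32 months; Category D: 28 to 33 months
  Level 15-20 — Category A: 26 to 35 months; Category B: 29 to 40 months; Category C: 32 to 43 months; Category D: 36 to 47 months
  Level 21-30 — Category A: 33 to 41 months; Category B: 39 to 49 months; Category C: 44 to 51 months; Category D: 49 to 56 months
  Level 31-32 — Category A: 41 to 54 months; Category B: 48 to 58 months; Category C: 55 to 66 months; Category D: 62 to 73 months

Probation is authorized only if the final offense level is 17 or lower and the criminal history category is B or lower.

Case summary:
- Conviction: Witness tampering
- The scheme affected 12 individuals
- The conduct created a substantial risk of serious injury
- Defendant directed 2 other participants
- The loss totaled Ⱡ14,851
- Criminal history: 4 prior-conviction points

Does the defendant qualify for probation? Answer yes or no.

No

Base offense level for witness tampering: 16.
A1 applies (level before this adjustment is 16 ≥ 15, so +5): 16 + 5 = 21.
A2 applies: 21 + 3 = 24.
A3 applies: 24 + 2 = 26.
A4 applies (level before this adjustment is 26 ≥ 19, so +3): 26 + 3 = 29.
A5 does not apply.
Final offense level: 29.
Criminal history: 4 prior points → Category A (0-11).
Level 29 falls in the 21-30 band.
Grid: Level 21-30 × Category A = 33-41 months.
Probation check: level 29 > 17 and category A ≤ B → not eligible.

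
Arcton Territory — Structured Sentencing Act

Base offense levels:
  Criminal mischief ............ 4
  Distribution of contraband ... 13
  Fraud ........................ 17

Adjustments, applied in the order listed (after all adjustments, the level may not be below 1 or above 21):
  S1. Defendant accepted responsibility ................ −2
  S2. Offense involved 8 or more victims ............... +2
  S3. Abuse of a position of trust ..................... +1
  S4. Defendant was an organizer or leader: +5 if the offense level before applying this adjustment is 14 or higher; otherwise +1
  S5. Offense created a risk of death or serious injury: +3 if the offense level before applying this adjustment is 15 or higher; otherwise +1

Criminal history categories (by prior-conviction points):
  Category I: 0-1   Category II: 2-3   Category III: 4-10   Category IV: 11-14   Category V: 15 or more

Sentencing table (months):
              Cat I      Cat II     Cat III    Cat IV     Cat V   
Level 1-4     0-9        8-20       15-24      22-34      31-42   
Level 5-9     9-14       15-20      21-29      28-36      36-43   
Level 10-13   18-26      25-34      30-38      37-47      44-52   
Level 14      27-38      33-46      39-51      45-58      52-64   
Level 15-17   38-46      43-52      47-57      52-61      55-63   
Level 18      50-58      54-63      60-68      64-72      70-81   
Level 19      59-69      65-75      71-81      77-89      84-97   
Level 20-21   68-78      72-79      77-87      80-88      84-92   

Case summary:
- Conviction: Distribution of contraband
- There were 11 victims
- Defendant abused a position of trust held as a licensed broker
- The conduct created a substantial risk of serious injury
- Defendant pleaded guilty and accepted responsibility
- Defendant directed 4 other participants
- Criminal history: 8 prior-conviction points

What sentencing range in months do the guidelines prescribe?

Base offense level for distribution of contraband: 13.
S1 applies: 13 − 2 = 11.
S2 applies: 11 + 2 = 13.
S3 applies: 13 + 1 = 14.
S4 applies (level before this adjustment is 14 ≥ 14, so +5): 14 + 5 = 19.
S5 applies (level before this adjustment is 19 ≥ 15, so +3): 19 + 3 = 22.
Level 22 exceeds the maximum of 21; capped at 21.
Final offense level: 21.
Criminal history: 8 prior points → Category III (4-10).
Level 21 falls in the 20-21 band.
Grid: Level 20-21 × Category III = 77-87 months.

77-87 months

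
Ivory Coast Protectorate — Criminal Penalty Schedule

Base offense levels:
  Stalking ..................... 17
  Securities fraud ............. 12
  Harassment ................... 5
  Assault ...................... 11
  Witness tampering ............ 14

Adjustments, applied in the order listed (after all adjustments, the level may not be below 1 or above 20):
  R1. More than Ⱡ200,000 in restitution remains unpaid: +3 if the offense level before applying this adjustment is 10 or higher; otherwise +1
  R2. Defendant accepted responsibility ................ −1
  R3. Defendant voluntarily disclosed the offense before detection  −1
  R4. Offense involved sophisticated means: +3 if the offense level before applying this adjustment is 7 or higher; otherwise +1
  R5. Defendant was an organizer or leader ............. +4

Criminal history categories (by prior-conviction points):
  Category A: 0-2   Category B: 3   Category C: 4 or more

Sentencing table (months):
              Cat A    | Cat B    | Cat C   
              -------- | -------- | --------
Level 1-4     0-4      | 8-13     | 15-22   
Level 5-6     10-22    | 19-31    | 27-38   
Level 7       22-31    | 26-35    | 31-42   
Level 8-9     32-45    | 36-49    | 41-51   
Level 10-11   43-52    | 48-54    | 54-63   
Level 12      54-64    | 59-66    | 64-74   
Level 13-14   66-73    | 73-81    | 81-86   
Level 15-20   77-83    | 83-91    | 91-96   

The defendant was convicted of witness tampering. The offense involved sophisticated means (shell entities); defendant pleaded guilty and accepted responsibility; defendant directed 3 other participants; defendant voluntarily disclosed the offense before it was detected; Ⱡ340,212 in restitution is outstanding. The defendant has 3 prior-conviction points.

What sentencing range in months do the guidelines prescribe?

Base offense level for witness tampering: 14.
R1 applies (level before this adjustment is 14 ≥ 10, so +3): 14 + 3 = 17.
R2 applies: 17 − 1 = 16.
R3 applies: 16 − 1 = 15.
R4 applies (level before this adjustment is 15 ≥ 7, so +3): 15 + 3 = 18.
R5 applies: 18 + 4 = 22.
Level 22 exceeds the maximum of 20; capped at 20.
Final offense level: 20.
Criminal history: 3 prior points → Category B (3).
Level 20 falls in the 15-20 band.
Grid: Level 15-20 × Category B = 83-91 months.

83-91 months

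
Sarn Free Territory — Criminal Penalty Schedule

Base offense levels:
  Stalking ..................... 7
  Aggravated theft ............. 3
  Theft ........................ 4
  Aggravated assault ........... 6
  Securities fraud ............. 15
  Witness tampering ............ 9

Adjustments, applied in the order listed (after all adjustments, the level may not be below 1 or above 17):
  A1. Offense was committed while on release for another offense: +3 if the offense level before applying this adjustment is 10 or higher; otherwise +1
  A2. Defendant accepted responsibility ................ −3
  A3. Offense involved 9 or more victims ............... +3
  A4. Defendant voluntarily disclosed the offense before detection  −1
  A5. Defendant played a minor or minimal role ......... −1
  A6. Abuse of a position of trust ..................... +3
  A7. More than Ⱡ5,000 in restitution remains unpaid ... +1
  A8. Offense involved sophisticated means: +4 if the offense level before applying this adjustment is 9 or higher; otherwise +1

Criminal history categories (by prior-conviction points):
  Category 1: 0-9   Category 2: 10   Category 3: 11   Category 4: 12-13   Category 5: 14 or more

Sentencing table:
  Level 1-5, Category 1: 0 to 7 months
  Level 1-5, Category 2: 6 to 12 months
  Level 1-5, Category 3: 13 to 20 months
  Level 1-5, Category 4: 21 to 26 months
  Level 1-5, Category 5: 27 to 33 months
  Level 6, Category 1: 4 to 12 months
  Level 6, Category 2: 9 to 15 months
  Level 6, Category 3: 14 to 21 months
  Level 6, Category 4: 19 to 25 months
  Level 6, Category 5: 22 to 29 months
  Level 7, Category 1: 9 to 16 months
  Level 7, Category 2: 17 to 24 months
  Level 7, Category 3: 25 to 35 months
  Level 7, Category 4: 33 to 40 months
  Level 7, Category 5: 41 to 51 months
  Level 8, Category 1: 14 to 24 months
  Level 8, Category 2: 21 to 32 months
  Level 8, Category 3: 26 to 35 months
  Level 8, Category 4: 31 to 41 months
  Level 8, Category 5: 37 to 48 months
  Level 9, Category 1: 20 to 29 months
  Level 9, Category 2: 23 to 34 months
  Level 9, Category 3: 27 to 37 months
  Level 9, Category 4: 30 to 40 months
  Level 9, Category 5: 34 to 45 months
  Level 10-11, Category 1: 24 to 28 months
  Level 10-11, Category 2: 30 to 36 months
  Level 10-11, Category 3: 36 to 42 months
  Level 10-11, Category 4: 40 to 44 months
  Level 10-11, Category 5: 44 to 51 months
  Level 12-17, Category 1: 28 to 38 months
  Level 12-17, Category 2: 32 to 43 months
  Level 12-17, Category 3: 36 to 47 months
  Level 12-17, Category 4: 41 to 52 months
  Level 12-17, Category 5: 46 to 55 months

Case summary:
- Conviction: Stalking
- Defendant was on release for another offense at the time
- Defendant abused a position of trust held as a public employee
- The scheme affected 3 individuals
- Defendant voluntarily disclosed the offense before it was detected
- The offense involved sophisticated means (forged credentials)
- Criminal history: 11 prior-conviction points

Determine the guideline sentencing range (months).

36-47 months

Base offense level for stalking: 7.
A1 applies (level before this adjustment is 7 < 10, so +1): 7 + 1 = 8.
A2 does not apply.
A3 does not apply.
A4 applies: 8 − 1 = 7.
A6 applies: 7 + 3 = 10.
A7 does not apply.
A8 applies (level before this adjustment is 10 ≥ 9, so +4): 10 + 4 = 14.
Final offense level: 14.
Criminal history: 11 prior points → Category 3 (11).
Level 14 falls in the 12-17 band.
Grid: Level 12-17 × Category 3 = 36-47 months.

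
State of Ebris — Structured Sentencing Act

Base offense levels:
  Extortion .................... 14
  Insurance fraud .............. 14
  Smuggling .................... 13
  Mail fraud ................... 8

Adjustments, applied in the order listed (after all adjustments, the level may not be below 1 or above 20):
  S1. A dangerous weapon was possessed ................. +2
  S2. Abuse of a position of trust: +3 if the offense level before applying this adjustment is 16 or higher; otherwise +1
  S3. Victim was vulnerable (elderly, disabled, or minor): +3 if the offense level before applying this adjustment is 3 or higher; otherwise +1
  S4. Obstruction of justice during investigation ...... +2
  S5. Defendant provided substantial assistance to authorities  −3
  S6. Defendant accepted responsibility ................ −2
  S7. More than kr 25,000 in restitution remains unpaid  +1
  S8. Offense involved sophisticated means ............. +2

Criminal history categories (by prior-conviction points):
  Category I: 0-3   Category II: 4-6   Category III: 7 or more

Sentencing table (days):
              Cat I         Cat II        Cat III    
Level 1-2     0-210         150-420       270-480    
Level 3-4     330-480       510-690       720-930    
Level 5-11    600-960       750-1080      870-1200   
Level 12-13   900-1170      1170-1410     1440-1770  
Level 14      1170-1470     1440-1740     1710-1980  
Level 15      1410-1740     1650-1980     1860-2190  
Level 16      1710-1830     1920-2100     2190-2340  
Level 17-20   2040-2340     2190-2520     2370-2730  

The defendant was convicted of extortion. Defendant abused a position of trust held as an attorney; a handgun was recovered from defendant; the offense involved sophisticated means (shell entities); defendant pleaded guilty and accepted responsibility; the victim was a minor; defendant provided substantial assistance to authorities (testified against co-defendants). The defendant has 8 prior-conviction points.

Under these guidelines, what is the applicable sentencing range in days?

Base offense level for extortion: 14.
S1 applies: 14 + 2 = 16.
S2 applies (level before this adjustment is 16 ≥ 16, so +3): 16 + 3 = 19.
S3 applies (level before this adjustment is 19 ≥ 3, so +3): 19 + 3 = 22.
S5 applies: 22 − 3 = 19.
S6 applies: 19 − 2 = 17.
S7 does not apply.
S8 applies: 17 + 2 = 19.
Final offense level: 19.
Criminal history: 8 prior points → Category III (7+).
Level 19 falls in the 17-20 band.
Grid: Level 17-20 × Category III = 2370-2730 days.

2370-2730 days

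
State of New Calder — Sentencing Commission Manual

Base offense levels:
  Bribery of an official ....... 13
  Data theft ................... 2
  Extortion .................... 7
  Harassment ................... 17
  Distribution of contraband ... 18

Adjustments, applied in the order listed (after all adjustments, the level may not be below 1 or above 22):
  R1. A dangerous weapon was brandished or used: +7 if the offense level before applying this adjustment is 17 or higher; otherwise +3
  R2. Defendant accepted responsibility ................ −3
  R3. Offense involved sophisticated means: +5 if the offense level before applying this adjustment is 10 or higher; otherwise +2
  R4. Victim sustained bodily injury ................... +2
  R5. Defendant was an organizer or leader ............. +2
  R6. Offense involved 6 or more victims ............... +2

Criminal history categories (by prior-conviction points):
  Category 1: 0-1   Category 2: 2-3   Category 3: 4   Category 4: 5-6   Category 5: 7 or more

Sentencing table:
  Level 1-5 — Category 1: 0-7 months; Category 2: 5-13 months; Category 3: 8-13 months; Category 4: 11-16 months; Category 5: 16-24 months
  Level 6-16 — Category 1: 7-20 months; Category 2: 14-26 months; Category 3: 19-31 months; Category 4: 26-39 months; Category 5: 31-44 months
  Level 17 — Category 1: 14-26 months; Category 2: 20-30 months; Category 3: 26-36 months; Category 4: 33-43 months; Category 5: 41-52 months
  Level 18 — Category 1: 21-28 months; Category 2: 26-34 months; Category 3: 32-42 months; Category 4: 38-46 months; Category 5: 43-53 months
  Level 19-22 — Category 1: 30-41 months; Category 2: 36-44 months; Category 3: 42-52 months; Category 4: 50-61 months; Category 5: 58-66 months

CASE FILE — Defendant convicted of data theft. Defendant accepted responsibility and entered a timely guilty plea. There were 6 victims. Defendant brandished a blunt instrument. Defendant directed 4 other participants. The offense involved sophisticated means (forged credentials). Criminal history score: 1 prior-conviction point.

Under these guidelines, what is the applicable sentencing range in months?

Base offense level for data theft: 2.
R1 applies (level before this adjustment is 2 < 17, so +3): 2 + 3 = 5.
R2 applies: 5 − 3 = 2.
R3 applies (level before this adjustment is 2 < 10, so +2): 2 + 2 = 4.
R4 does not apply.
R5 applies: 4 + 2 = 6.
R6 applies: 6 + 2 = 8.
Final offense level: 8.
Criminal history: 1 prior point → Category 1 (0-1).
Level 8 falls in the 6-16 band.
Grid: Level 6-16 × Category 1 = 7-20 months.

7-20 months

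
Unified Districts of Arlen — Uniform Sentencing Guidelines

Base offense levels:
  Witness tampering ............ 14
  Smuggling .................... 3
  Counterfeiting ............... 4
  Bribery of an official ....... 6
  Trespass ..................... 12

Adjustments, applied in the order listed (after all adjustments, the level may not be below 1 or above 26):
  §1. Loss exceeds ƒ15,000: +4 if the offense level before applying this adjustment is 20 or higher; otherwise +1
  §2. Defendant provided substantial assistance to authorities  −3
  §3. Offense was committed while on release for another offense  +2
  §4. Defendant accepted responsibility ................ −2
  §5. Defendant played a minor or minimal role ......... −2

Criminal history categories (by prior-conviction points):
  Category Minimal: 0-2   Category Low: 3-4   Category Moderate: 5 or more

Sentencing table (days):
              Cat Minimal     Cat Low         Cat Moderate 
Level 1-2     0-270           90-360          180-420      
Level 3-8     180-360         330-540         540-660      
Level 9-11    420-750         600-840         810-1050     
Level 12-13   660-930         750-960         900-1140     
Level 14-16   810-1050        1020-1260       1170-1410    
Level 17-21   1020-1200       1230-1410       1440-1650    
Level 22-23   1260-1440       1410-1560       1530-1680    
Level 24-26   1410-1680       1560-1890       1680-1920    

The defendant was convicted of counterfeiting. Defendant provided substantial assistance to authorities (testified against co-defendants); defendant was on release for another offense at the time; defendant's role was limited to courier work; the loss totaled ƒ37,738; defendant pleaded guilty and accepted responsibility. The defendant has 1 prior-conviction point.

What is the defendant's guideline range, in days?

0-270 days

Base offense level for counterfeiting: 4.
§1 applies (level before this adjustment is 4 < 20, so +1): 4 + 1 = 5.
§2 applies: 5 − 3 = 2.
§3 applies: 2 + 2 = 4.
§4 applies: 4 − 2 = 2.
§5 applies: 2 − 2 = 0.
Level 0 is below the minimum of 1; floored at 1.
Final offense level: 1.
Criminal history: 1 prior point → Category Minimal (0-2).
Level 1 falls in the 1-2 band.
Grid: Level 1-2 × Category Minimal = 0-270 days.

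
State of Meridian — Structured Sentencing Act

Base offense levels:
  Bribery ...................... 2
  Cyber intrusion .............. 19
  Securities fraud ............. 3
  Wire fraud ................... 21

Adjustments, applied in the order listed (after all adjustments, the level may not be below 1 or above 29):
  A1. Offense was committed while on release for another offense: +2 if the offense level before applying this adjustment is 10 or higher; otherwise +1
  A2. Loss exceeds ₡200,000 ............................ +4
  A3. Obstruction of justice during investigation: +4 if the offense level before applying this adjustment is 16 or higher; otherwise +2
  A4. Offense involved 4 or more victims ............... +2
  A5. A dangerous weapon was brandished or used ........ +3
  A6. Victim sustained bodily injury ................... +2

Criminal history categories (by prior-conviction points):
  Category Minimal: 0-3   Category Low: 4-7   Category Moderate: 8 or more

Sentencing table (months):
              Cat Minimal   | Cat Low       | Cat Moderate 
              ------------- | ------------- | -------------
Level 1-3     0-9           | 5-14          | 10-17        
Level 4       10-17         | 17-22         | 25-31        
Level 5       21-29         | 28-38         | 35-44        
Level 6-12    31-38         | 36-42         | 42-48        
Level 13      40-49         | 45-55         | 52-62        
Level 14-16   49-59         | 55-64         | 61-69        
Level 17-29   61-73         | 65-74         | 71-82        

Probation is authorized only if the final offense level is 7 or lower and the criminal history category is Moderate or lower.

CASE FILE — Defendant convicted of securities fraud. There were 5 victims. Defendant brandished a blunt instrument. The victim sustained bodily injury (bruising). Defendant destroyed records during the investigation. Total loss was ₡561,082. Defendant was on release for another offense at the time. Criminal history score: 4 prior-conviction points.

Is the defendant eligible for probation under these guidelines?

Base offense level for securities fraud: 3.
A1 applies (level before this adjustment is 3 < 10, so +1): 3 + 1 = 4.
A2 applies: 4 + 4 = 8.
A3 applies (level before this adjustment is 8 < 16, so +2): 8 + 2 = 10.
A4 applies: 10 + 2 = 12.
A5 applies: 12 + 3 = 15.
A6 applies: 15 + 2 = 17.
Final offense level: 17.
Criminal history: 4 prior points → Category Low (4-7).
Level 17 falls in the 17-29 band.
Grid: Level 17-29 × Category Low = 65-74 months.
Probation check: level 17 > 7 and category Low ≤ Moderate → not eligible.

No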